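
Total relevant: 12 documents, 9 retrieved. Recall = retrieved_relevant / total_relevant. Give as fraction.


Recall = retrieved_relevant / total_relevant
= 9 / 12
= 9 / (9 + 3)
= 3/4

3/4


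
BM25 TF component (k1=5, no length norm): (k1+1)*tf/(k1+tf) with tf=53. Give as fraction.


BM25 TF component = (k1+1)*tf / (k1+tf)
k1 = 5, tf = 53
Numerator = (5+1)*53 = 318
Denominator = 5 + 53 = 58
= 318/58 = 159/29

159/29


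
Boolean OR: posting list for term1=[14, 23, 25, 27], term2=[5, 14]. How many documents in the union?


Boolean OR: find union of posting lists
term1 docs: [14, 23, 25, 27]
term2 docs: [5, 14]
Union: [5, 14, 23, 25, 27]
|union| = 5

5


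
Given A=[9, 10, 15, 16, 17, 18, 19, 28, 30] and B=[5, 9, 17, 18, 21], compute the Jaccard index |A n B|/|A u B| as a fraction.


A intersect B = [9, 17, 18]
|A intersect B| = 3
A union B = [5, 9, 10, 15, 16, 17, 18, 19, 21, 28, 30]
|A union B| = 11
Jaccard = 3/11 = 3/11

3/11


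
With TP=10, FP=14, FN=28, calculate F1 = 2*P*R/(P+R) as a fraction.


F1 = 2 * P * R / (P + R)
P = TP/(TP+FP) = 10/24 = 5/12
R = TP/(TP+FN) = 10/38 = 5/19
2 * P * R = 2 * 5/12 * 5/19 = 25/114
P + R = 5/12 + 5/19 = 155/228
F1 = 25/114 / 155/228 = 10/31

10/31


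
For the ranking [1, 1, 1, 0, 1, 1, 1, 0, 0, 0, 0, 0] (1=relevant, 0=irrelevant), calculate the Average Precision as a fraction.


Computing P@k for each relevant position:
Position 1: relevant, P@1 = 1/1 = 1
Position 2: relevant, P@2 = 2/2 = 1
Position 3: relevant, P@3 = 3/3 = 1
Position 4: not relevant
Position 5: relevant, P@5 = 4/5 = 4/5
Position 6: relevant, P@6 = 5/6 = 5/6
Position 7: relevant, P@7 = 6/7 = 6/7
Position 8: not relevant
Position 9: not relevant
Position 10: not relevant
Position 11: not relevant
Position 12: not relevant
Sum of P@k = 1 + 1 + 1 + 4/5 + 5/6 + 6/7 = 1153/210
AP = 1153/210 / 6 = 1153/1260

1153/1260


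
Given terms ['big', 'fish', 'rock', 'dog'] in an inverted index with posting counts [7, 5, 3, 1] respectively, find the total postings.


Summing posting list sizes:
'big': 7 postings
'fish': 5 postings
'rock': 3 postings
'dog': 1 postings
Total = 7 + 5 + 3 + 1 = 16

16


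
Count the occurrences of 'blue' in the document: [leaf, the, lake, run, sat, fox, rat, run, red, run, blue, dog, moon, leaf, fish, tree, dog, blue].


Document has 18 words
Scanning for 'blue':
Found at positions: [10, 17]
Count = 2

2


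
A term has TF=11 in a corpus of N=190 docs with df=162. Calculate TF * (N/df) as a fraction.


TF * (N/df)
= 11 * (190/162)
= 11 * 95/81
= 1045/81

1045/81


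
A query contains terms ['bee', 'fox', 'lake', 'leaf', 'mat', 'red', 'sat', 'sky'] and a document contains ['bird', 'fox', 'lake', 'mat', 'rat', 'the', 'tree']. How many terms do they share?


Query terms: ['bee', 'fox', 'lake', 'leaf', 'mat', 'red', 'sat', 'sky']
Document terms: ['bird', 'fox', 'lake', 'mat', 'rat', 'the', 'tree']
Common terms: ['fox', 'lake', 'mat']
Overlap count = 3

3


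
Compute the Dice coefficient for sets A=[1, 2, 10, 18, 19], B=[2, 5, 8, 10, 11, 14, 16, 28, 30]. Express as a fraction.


A intersect B = [2, 10]
|A intersect B| = 2
|A| = 5, |B| = 9
Dice = 2*2 / (5+9)
= 4 / 14 = 2/7

2/7


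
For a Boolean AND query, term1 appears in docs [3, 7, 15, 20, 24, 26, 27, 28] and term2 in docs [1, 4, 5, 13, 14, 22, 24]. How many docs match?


Boolean AND: find intersection of posting lists
term1 docs: [3, 7, 15, 20, 24, 26, 27, 28]
term2 docs: [1, 4, 5, 13, 14, 22, 24]
Intersection: [24]
|intersection| = 1

1


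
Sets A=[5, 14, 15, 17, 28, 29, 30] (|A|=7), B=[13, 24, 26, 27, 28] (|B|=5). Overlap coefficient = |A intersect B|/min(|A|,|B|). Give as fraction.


A intersect B = [28]
|A intersect B| = 1
min(|A|, |B|) = min(7, 5) = 5
Overlap = 1 / 5 = 1/5

1/5


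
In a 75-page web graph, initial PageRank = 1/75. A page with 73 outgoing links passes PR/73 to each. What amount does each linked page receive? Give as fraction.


Initial PR = 1/75 = 1/75
Outlinks = 73
Contribution per link = PR / outlinks
= 1/75 / 73
= 1/5475

1/5475


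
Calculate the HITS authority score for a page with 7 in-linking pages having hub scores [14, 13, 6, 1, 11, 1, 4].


Authority = sum of hub scores of in-linkers
In-link 1: hub score = 14
In-link 2: hub score = 13
In-link 3: hub score = 6
In-link 4: hub score = 1
In-link 5: hub score = 11
In-link 6: hub score = 1
In-link 7: hub score = 4
Authority = 14 + 13 + 6 + 1 + 11 + 1 + 4 = 50

50


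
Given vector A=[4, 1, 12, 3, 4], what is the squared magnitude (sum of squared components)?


|A|^2 = sum of squared components
A[0]^2 = 4^2 = 16
A[1]^2 = 1^2 = 1
A[2]^2 = 12^2 = 144
A[3]^2 = 3^2 = 9
A[4]^2 = 4^2 = 16
Sum = 16 + 1 + 144 + 9 + 16 = 186

186


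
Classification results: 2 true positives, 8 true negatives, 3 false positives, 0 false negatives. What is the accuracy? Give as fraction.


Accuracy = (TP + TN) / (TP + TN + FP + FN)
TP + TN = 2 + 8 = 10
Total = 2 + 8 + 3 + 0 = 13
Accuracy = 10 / 13 = 10/13

10/13


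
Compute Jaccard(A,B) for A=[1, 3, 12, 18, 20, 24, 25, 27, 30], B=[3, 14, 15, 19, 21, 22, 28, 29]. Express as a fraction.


A intersect B = [3]
|A intersect B| = 1
A union B = [1, 3, 12, 14, 15, 18, 19, 20, 21, 22, 24, 25, 27, 28, 29, 30]
|A union B| = 16
Jaccard = 1/16 = 1/16

1/16


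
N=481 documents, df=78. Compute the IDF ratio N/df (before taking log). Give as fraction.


IDF ratio = N / df
= 481 / 78
= 37/6

37/6


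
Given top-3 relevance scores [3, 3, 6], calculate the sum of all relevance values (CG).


Cumulative Gain = sum of relevance scores
Position 1: rel=3, running sum=3
Position 2: rel=3, running sum=6
Position 3: rel=6, running sum=12
CG = 12

12


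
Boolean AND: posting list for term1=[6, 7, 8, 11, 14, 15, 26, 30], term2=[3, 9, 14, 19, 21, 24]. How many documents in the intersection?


Boolean AND: find intersection of posting lists
term1 docs: [6, 7, 8, 11, 14, 15, 26, 30]
term2 docs: [3, 9, 14, 19, 21, 24]
Intersection: [14]
|intersection| = 1

1


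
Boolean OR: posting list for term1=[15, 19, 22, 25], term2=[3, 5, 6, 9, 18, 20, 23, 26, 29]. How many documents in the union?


Boolean OR: find union of posting lists
term1 docs: [15, 19, 22, 25]
term2 docs: [3, 5, 6, 9, 18, 20, 23, 26, 29]
Union: [3, 5, 6, 9, 15, 18, 19, 20, 22, 23, 25, 26, 29]
|union| = 13

13


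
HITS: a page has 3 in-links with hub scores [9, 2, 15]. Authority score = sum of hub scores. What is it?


Authority = sum of hub scores of in-linkers
In-link 1: hub score = 9
In-link 2: hub score = 2
In-link 3: hub score = 15
Authority = 9 + 2 + 15 = 26

26


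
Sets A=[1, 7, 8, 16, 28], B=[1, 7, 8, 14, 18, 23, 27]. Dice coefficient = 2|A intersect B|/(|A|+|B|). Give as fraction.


A intersect B = [1, 7, 8]
|A intersect B| = 3
|A| = 5, |B| = 7
Dice = 2*3 / (5+7)
= 6 / 12 = 1/2

1/2


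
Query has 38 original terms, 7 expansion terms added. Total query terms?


Original terms: 38
Expansion terms: 7
Total = 38 + 7 = 45

45


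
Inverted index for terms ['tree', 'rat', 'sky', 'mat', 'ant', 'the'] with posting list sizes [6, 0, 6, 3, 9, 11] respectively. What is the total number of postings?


Summing posting list sizes:
'tree': 6 postings
'rat': 0 postings
'sky': 6 postings
'mat': 3 postings
'ant': 9 postings
'the': 11 postings
Total = 6 + 0 + 6 + 3 + 9 + 11 = 35

35


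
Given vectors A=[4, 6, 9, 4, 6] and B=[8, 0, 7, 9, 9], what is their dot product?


Dot product = sum of element-wise products
A[0]*B[0] = 4*8 = 32
A[1]*B[1] = 6*0 = 0
A[2]*B[2] = 9*7 = 63
A[3]*B[3] = 4*9 = 36
A[4]*B[4] = 6*9 = 54
Sum = 32 + 0 + 63 + 36 + 54 = 185

185


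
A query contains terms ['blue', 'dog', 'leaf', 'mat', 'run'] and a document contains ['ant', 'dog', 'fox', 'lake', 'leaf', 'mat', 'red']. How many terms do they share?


Query terms: ['blue', 'dog', 'leaf', 'mat', 'run']
Document terms: ['ant', 'dog', 'fox', 'lake', 'leaf', 'mat', 'red']
Common terms: ['dog', 'leaf', 'mat']
Overlap count = 3

3


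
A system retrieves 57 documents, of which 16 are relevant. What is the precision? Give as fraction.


Precision = relevant_retrieved / total_retrieved
= 16 / 57
= 16 / (16 + 41)
= 16/57

16/57


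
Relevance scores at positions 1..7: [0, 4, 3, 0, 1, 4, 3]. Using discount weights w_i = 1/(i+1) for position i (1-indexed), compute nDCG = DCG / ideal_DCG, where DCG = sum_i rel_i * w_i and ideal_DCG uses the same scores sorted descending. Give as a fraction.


Position discount weights w_i = 1/(i+1) for i=1..7:
Weights = [1/2, 1/3, 1/4, 1/5, 1/6, 1/7, 1/8]
Actual relevance: [0, 4, 3, 0, 1, 4, 3]
DCG = 0/2 + 4/3 + 3/4 + 0/5 + 1/6 + 4/7 + 3/8 = 179/56
Ideal relevance (sorted desc): [4, 4, 3, 3, 1, 0, 0]
Ideal DCG = 4/2 + 4/3 + 3/4 + 3/5 + 1/6 + 0/7 + 0/8 = 97/20
nDCG = DCG / ideal_DCG = 179/56 / 97/20 = 895/1358

895/1358


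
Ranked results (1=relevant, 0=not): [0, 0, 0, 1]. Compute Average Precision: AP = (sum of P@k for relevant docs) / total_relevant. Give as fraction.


Computing P@k for each relevant position:
Position 1: not relevant
Position 2: not relevant
Position 3: not relevant
Position 4: relevant, P@4 = 1/4 = 1/4
Sum of P@k = 1/4 = 1/4
AP = 1/4 / 1 = 1/4

1/4


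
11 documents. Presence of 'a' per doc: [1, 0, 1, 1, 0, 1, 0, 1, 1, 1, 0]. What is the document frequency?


Checking each document for 'a':
Doc 1: present
Doc 2: absent
Doc 3: present
Doc 4: present
Doc 5: absent
Doc 6: present
Doc 7: absent
Doc 8: present
Doc 9: present
Doc 10: present
Doc 11: absent
df = sum of presences = 1 + 0 + 1 + 1 + 0 + 1 + 0 + 1 + 1 + 1 + 0 = 7

7


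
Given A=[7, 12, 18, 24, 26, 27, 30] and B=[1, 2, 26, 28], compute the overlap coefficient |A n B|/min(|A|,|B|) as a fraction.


A intersect B = [26]
|A intersect B| = 1
min(|A|, |B|) = min(7, 4) = 4
Overlap = 1 / 4 = 1/4

1/4


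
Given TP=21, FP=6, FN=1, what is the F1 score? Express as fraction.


F1 = 2 * P * R / (P + R)
P = TP/(TP+FP) = 21/27 = 7/9
R = TP/(TP+FN) = 21/22 = 21/22
2 * P * R = 2 * 7/9 * 21/22 = 49/33
P + R = 7/9 + 21/22 = 343/198
F1 = 49/33 / 343/198 = 6/7

6/7


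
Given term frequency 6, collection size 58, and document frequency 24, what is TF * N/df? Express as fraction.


TF * (N/df)
= 6 * (58/24)
= 6 * 29/12
= 29/2

29/2


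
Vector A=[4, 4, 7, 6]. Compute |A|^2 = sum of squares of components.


|A|^2 = sum of squared components
A[0]^2 = 4^2 = 16
A[1]^2 = 4^2 = 16
A[2]^2 = 7^2 = 49
A[3]^2 = 6^2 = 36
Sum = 16 + 16 + 49 + 36 = 117

117


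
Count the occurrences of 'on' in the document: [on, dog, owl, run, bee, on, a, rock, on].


Document has 9 words
Scanning for 'on':
Found at positions: [0, 5, 8]
Count = 3

3


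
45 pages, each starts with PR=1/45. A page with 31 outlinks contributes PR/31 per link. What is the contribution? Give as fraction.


Initial PR = 1/45 = 1/45
Outlinks = 31
Contribution per link = PR / outlinks
= 1/45 / 31
= 1/1395

1/1395


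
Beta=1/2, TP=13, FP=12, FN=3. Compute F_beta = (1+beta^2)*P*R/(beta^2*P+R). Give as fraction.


P = TP/(TP+FP) = 13/25 = 13/25
R = TP/(TP+FN) = 13/16 = 13/16
beta^2 = 1/2^2 = 1/4
(1 + beta^2) = 5/4
Numerator = (1+beta^2)*P*R = 169/320
Denominator = beta^2*P + R = 13/100 + 13/16 = 377/400
F_beta = 65/116

65/116


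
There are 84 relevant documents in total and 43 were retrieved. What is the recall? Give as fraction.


Recall = retrieved_relevant / total_relevant
= 43 / 84
= 43 / (43 + 41)
= 43/84

43/84


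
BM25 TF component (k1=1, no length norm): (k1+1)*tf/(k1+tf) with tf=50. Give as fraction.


BM25 TF component = (k1+1)*tf / (k1+tf)
k1 = 1, tf = 50
Numerator = (1+1)*50 = 100
Denominator = 1 + 50 = 51
= 100/51 = 100/51

100/51


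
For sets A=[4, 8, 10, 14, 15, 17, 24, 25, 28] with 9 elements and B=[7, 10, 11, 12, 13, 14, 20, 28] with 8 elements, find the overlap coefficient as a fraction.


A intersect B = [10, 14, 28]
|A intersect B| = 3
min(|A|, |B|) = min(9, 8) = 8
Overlap = 3 / 8 = 3/8

3/8


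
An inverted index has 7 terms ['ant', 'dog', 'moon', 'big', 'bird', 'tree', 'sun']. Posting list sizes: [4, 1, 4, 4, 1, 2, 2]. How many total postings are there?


Summing posting list sizes:
'ant': 4 postings
'dog': 1 postings
'moon': 4 postings
'big': 4 postings
'bird': 1 postings
'tree': 2 postings
'sun': 2 postings
Total = 4 + 1 + 4 + 4 + 1 + 2 + 2 = 18

18


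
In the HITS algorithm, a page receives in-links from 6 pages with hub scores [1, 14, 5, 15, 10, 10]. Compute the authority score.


Authority = sum of hub scores of in-linkers
In-link 1: hub score = 1
In-link 2: hub score = 14
In-link 3: hub score = 5
In-link 4: hub score = 15
In-link 5: hub score = 10
In-link 6: hub score = 10
Authority = 1 + 14 + 5 + 15 + 10 + 10 = 55

55


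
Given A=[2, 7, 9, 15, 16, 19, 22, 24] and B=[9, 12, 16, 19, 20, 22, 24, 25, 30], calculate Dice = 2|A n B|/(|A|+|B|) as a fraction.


A intersect B = [9, 16, 19, 22, 24]
|A intersect B| = 5
|A| = 8, |B| = 9
Dice = 2*5 / (8+9)
= 10 / 17 = 10/17

10/17


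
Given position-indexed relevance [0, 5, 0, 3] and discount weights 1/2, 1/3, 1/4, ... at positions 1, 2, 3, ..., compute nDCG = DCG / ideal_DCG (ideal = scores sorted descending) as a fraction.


Position discount weights w_i = 1/(i+1) for i=1..4:
Weights = [1/2, 1/3, 1/4, 1/5]
Actual relevance: [0, 5, 0, 3]
DCG = 0/2 + 5/3 + 0/4 + 3/5 = 34/15
Ideal relevance (sorted desc): [5, 3, 0, 0]
Ideal DCG = 5/2 + 3/3 + 0/4 + 0/5 = 7/2
nDCG = DCG / ideal_DCG = 34/15 / 7/2 = 68/105

68/105


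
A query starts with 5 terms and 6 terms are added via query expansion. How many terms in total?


Original terms: 5
Expansion terms: 6
Total = 5 + 6 = 11

11


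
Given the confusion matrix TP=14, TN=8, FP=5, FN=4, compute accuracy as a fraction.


Accuracy = (TP + TN) / (TP + TN + FP + FN)
TP + TN = 14 + 8 = 22
Total = 14 + 8 + 5 + 4 = 31
Accuracy = 22 / 31 = 22/31

22/31


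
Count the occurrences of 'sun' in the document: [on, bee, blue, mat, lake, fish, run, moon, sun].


Document has 9 words
Scanning for 'sun':
Found at positions: [8]
Count = 1

1


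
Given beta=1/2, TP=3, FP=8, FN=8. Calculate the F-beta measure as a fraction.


P = TP/(TP+FP) = 3/11 = 3/11
R = TP/(TP+FN) = 3/11 = 3/11
beta^2 = 1/2^2 = 1/4
(1 + beta^2) = 5/4
Numerator = (1+beta^2)*P*R = 45/484
Denominator = beta^2*P + R = 3/44 + 3/11 = 15/44
F_beta = 3/11

3/11


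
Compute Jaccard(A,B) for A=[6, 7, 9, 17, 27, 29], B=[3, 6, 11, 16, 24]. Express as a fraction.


A intersect B = [6]
|A intersect B| = 1
A union B = [3, 6, 7, 9, 11, 16, 17, 24, 27, 29]
|A union B| = 10
Jaccard = 1/10 = 1/10

1/10


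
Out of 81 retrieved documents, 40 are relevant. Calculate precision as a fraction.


Precision = relevant_retrieved / total_retrieved
= 40 / 81
= 40 / (40 + 41)
= 40/81

40/81


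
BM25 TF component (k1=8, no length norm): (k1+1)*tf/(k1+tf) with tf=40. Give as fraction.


BM25 TF component = (k1+1)*tf / (k1+tf)
k1 = 8, tf = 40
Numerator = (8+1)*40 = 360
Denominator = 8 + 40 = 48
= 360/48 = 15/2

15/2


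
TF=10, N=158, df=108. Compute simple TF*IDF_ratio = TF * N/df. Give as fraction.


TF * (N/df)
= 10 * (158/108)
= 10 * 79/54
= 395/27

395/27


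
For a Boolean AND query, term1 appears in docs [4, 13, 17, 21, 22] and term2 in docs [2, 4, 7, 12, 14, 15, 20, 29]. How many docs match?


Boolean AND: find intersection of posting lists
term1 docs: [4, 13, 17, 21, 22]
term2 docs: [2, 4, 7, 12, 14, 15, 20, 29]
Intersection: [4]
|intersection| = 1

1


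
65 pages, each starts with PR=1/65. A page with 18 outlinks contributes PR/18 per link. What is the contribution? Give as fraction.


Initial PR = 1/65 = 1/65
Outlinks = 18
Contribution per link = PR / outlinks
= 1/65 / 18
= 1/1170

1/1170


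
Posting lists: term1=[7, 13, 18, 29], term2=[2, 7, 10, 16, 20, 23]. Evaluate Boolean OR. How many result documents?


Boolean OR: find union of posting lists
term1 docs: [7, 13, 18, 29]
term2 docs: [2, 7, 10, 16, 20, 23]
Union: [2, 7, 10, 13, 16, 18, 20, 23, 29]
|union| = 9

9


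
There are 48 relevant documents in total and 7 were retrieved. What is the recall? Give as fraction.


Recall = retrieved_relevant / total_relevant
= 7 / 48
= 7 / (7 + 41)
= 7/48

7/48


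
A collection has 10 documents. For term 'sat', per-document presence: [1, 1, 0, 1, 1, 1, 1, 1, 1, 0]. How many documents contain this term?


Checking each document for 'sat':
Doc 1: present
Doc 2: present
Doc 3: absent
Doc 4: present
Doc 5: present
Doc 6: present
Doc 7: present
Doc 8: present
Doc 9: present
Doc 10: absent
df = sum of presences = 1 + 1 + 0 + 1 + 1 + 1 + 1 + 1 + 1 + 0 = 8

8


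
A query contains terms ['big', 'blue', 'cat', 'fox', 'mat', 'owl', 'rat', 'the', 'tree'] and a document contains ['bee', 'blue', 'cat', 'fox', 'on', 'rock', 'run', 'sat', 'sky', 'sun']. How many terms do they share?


Query terms: ['big', 'blue', 'cat', 'fox', 'mat', 'owl', 'rat', 'the', 'tree']
Document terms: ['bee', 'blue', 'cat', 'fox', 'on', 'rock', 'run', 'sat', 'sky', 'sun']
Common terms: ['blue', 'cat', 'fox']
Overlap count = 3

3


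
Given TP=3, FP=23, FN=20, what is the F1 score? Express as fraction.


F1 = 2 * P * R / (P + R)
P = TP/(TP+FP) = 3/26 = 3/26
R = TP/(TP+FN) = 3/23 = 3/23
2 * P * R = 2 * 3/26 * 3/23 = 9/299
P + R = 3/26 + 3/23 = 147/598
F1 = 9/299 / 147/598 = 6/49

6/49


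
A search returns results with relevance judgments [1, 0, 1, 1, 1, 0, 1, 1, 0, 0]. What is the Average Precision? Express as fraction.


Computing P@k for each relevant position:
Position 1: relevant, P@1 = 1/1 = 1
Position 2: not relevant
Position 3: relevant, P@3 = 2/3 = 2/3
Position 4: relevant, P@4 = 3/4 = 3/4
Position 5: relevant, P@5 = 4/5 = 4/5
Position 6: not relevant
Position 7: relevant, P@7 = 5/7 = 5/7
Position 8: relevant, P@8 = 6/8 = 3/4
Position 9: not relevant
Position 10: not relevant
Sum of P@k = 1 + 2/3 + 3/4 + 4/5 + 5/7 + 3/4 = 983/210
AP = 983/210 / 6 = 983/1260

983/1260


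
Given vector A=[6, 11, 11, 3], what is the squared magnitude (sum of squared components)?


|A|^2 = sum of squared components
A[0]^2 = 6^2 = 36
A[1]^2 = 11^2 = 121
A[2]^2 = 11^2 = 121
A[3]^2 = 3^2 = 9
Sum = 36 + 121 + 121 + 9 = 287

287


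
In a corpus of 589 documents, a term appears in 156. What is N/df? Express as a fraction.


IDF ratio = N / df
= 589 / 156
= 589/156

589/156


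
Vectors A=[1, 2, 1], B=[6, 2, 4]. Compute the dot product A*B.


Dot product = sum of element-wise products
A[0]*B[0] = 1*6 = 6
A[1]*B[1] = 2*2 = 4
A[2]*B[2] = 1*4 = 4
Sum = 6 + 4 + 4 = 14

14


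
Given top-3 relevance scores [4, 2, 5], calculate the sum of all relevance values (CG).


Cumulative Gain = sum of relevance scores
Position 1: rel=4, running sum=4
Position 2: rel=2, running sum=6
Position 3: rel=5, running sum=11
CG = 11

11


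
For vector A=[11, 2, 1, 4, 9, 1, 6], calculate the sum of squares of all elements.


|A|^2 = sum of squared components
A[0]^2 = 11^2 = 121
A[1]^2 = 2^2 = 4
A[2]^2 = 1^2 = 1
A[3]^2 = 4^2 = 16
A[4]^2 = 9^2 = 81
A[5]^2 = 1^2 = 1
A[6]^2 = 6^2 = 36
Sum = 121 + 4 + 1 + 16 + 81 + 1 + 36 = 260

260


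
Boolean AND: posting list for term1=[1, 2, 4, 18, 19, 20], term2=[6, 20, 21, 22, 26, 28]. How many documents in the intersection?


Boolean AND: find intersection of posting lists
term1 docs: [1, 2, 4, 18, 19, 20]
term2 docs: [6, 20, 21, 22, 26, 28]
Intersection: [20]
|intersection| = 1

1


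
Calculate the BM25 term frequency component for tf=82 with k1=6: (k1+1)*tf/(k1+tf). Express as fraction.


BM25 TF component = (k1+1)*tf / (k1+tf)
k1 = 6, tf = 82
Numerator = (6+1)*82 = 574
Denominator = 6 + 82 = 88
= 574/88 = 287/44

287/44


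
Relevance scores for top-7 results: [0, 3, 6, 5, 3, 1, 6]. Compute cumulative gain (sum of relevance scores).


Cumulative Gain = sum of relevance scores
Position 1: rel=0, running sum=0
Position 2: rel=3, running sum=3
Position 3: rel=6, running sum=9
Position 4: rel=5, running sum=14
Position 5: rel=3, running sum=17
Position 6: rel=1, running sum=18
Position 7: rel=6, running sum=24
CG = 24

24


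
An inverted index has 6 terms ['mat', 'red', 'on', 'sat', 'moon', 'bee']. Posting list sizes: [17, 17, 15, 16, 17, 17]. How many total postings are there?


Summing posting list sizes:
'mat': 17 postings
'red': 17 postings
'on': 15 postings
'sat': 16 postings
'moon': 17 postings
'bee': 17 postings
Total = 17 + 17 + 15 + 16 + 17 + 17 = 99

99


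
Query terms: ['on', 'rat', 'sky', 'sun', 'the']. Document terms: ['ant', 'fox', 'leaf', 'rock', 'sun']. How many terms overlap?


Query terms: ['on', 'rat', 'sky', 'sun', 'the']
Document terms: ['ant', 'fox', 'leaf', 'rock', 'sun']
Common terms: ['sun']
Overlap count = 1

1


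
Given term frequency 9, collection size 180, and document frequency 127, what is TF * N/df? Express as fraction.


TF * (N/df)
= 9 * (180/127)
= 9 * 180/127
= 1620/127

1620/127


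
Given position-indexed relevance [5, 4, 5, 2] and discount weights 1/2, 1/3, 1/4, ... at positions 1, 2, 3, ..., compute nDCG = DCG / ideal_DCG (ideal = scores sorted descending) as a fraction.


Position discount weights w_i = 1/(i+1) for i=1..4:
Weights = [1/2, 1/3, 1/4, 1/5]
Actual relevance: [5, 4, 5, 2]
DCG = 5/2 + 4/3 + 5/4 + 2/5 = 329/60
Ideal relevance (sorted desc): [5, 5, 4, 2]
Ideal DCG = 5/2 + 5/3 + 4/4 + 2/5 = 167/30
nDCG = DCG / ideal_DCG = 329/60 / 167/30 = 329/334

329/334


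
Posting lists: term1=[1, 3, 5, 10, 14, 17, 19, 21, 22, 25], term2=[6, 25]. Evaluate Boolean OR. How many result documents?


Boolean OR: find union of posting lists
term1 docs: [1, 3, 5, 10, 14, 17, 19, 21, 22, 25]
term2 docs: [6, 25]
Union: [1, 3, 5, 6, 10, 14, 17, 19, 21, 22, 25]
|union| = 11

11


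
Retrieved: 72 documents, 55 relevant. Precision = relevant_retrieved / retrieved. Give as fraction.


Precision = relevant_retrieved / total_retrieved
= 55 / 72
= 55 / (55 + 17)
= 55/72

55/72


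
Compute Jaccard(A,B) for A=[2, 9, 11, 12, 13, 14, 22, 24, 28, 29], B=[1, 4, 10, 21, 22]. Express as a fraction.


A intersect B = [22]
|A intersect B| = 1
A union B = [1, 2, 4, 9, 10, 11, 12, 13, 14, 21, 22, 24, 28, 29]
|A union B| = 14
Jaccard = 1/14 = 1/14

1/14


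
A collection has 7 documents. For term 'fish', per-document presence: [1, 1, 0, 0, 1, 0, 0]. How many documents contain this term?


Checking each document for 'fish':
Doc 1: present
Doc 2: present
Doc 3: absent
Doc 4: absent
Doc 5: present
Doc 6: absent
Doc 7: absent
df = sum of presences = 1 + 1 + 0 + 0 + 1 + 0 + 0 = 3

3


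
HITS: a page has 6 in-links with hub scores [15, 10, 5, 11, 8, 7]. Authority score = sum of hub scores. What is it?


Authority = sum of hub scores of in-linkers
In-link 1: hub score = 15
In-link 2: hub score = 10
In-link 3: hub score = 5
In-link 4: hub score = 11
In-link 5: hub score = 8
In-link 6: hub score = 7
Authority = 15 + 10 + 5 + 11 + 8 + 7 = 56

56


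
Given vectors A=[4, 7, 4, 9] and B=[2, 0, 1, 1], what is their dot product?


Dot product = sum of element-wise products
A[0]*B[0] = 4*2 = 8
A[1]*B[1] = 7*0 = 0
A[2]*B[2] = 4*1 = 4
A[3]*B[3] = 9*1 = 9
Sum = 8 + 0 + 4 + 9 = 21

21


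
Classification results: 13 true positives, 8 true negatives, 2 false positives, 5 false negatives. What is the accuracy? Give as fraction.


Accuracy = (TP + TN) / (TP + TN + FP + FN)
TP + TN = 13 + 8 = 21
Total = 13 + 8 + 2 + 5 = 28
Accuracy = 21 / 28 = 3/4

3/4


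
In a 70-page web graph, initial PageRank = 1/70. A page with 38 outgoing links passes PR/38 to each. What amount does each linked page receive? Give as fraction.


Initial PR = 1/70 = 1/70
Outlinks = 38
Contribution per link = PR / outlinks
= 1/70 / 38
= 1/2660

1/2660


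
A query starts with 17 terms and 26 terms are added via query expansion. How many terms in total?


Original terms: 17
Expansion terms: 26
Total = 17 + 26 = 43

43


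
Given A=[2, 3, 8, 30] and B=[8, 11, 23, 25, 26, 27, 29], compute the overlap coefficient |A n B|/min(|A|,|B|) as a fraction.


A intersect B = [8]
|A intersect B| = 1
min(|A|, |B|) = min(4, 7) = 4
Overlap = 1 / 4 = 1/4

1/4


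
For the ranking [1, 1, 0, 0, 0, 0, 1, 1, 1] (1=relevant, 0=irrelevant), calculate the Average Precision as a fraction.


Computing P@k for each relevant position:
Position 1: relevant, P@1 = 1/1 = 1
Position 2: relevant, P@2 = 2/2 = 1
Position 3: not relevant
Position 4: not relevant
Position 5: not relevant
Position 6: not relevant
Position 7: relevant, P@7 = 3/7 = 3/7
Position 8: relevant, P@8 = 4/8 = 1/2
Position 9: relevant, P@9 = 5/9 = 5/9
Sum of P@k = 1 + 1 + 3/7 + 1/2 + 5/9 = 439/126
AP = 439/126 / 5 = 439/630

439/630


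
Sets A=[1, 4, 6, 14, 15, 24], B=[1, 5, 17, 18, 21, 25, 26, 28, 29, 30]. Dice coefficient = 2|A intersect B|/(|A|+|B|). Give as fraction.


A intersect B = [1]
|A intersect B| = 1
|A| = 6, |B| = 10
Dice = 2*1 / (6+10)
= 2 / 16 = 1/8

1/8


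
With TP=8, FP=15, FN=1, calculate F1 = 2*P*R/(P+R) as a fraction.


F1 = 2 * P * R / (P + R)
P = TP/(TP+FP) = 8/23 = 8/23
R = TP/(TP+FN) = 8/9 = 8/9
2 * P * R = 2 * 8/23 * 8/9 = 128/207
P + R = 8/23 + 8/9 = 256/207
F1 = 128/207 / 256/207 = 1/2

1/2


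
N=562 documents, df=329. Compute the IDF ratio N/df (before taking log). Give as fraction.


IDF ratio = N / df
= 562 / 329
= 562/329

562/329


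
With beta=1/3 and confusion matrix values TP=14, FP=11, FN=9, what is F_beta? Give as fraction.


P = TP/(TP+FP) = 14/25 = 14/25
R = TP/(TP+FN) = 14/23 = 14/23
beta^2 = 1/3^2 = 1/9
(1 + beta^2) = 10/9
Numerator = (1+beta^2)*P*R = 392/1035
Denominator = beta^2*P + R = 14/225 + 14/23 = 3472/5175
F_beta = 35/62

35/62


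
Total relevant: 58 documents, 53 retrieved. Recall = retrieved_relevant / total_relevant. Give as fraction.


Recall = retrieved_relevant / total_relevant
= 53 / 58
= 53 / (53 + 5)
= 53/58

53/58


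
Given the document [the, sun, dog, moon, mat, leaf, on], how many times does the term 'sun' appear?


Document has 7 words
Scanning for 'sun':
Found at positions: [1]
Count = 1

1


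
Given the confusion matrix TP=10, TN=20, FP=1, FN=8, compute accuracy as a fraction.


Accuracy = (TP + TN) / (TP + TN + FP + FN)
TP + TN = 10 + 20 = 30
Total = 10 + 20 + 1 + 8 = 39
Accuracy = 30 / 39 = 10/13

10/13


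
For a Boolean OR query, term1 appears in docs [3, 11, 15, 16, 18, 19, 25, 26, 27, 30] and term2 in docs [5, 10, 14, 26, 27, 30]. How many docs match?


Boolean OR: find union of posting lists
term1 docs: [3, 11, 15, 16, 18, 19, 25, 26, 27, 30]
term2 docs: [5, 10, 14, 26, 27, 30]
Union: [3, 5, 10, 11, 14, 15, 16, 18, 19, 25, 26, 27, 30]
|union| = 13

13


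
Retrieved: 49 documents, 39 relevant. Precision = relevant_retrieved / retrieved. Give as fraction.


Precision = relevant_retrieved / total_retrieved
= 39 / 49
= 39 / (39 + 10)
= 39/49

39/49


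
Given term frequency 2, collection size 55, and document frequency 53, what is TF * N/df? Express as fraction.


TF * (N/df)
= 2 * (55/53)
= 2 * 55/53
= 110/53

110/53


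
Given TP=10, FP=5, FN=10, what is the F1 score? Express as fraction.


F1 = 2 * P * R / (P + R)
P = TP/(TP+FP) = 10/15 = 2/3
R = TP/(TP+FN) = 10/20 = 1/2
2 * P * R = 2 * 2/3 * 1/2 = 2/3
P + R = 2/3 + 1/2 = 7/6
F1 = 2/3 / 7/6 = 4/7

4/7


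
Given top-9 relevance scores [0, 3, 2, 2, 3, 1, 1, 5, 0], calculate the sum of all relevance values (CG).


Cumulative Gain = sum of relevance scores
Position 1: rel=0, running sum=0
Position 2: rel=3, running sum=3
Position 3: rel=2, running sum=5
Position 4: rel=2, running sum=7
Position 5: rel=3, running sum=10
Position 6: rel=1, running sum=11
Position 7: rel=1, running sum=12
Position 8: rel=5, running sum=17
Position 9: rel=0, running sum=17
CG = 17

17


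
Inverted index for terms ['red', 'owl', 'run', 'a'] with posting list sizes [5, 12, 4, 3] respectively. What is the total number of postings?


Summing posting list sizes:
'red': 5 postings
'owl': 12 postings
'run': 4 postings
'a': 3 postings
Total = 5 + 12 + 4 + 3 = 24

24


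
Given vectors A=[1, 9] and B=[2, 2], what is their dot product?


Dot product = sum of element-wise products
A[0]*B[0] = 1*2 = 2
A[1]*B[1] = 9*2 = 18
Sum = 2 + 18 = 20

20


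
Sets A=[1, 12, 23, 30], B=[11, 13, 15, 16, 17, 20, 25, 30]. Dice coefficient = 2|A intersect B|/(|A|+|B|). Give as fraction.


A intersect B = [30]
|A intersect B| = 1
|A| = 4, |B| = 8
Dice = 2*1 / (4+8)
= 2 / 12 = 1/6

1/6


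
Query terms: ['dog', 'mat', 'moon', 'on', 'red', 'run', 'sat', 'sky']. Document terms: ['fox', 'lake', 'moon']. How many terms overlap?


Query terms: ['dog', 'mat', 'moon', 'on', 'red', 'run', 'sat', 'sky']
Document terms: ['fox', 'lake', 'moon']
Common terms: ['moon']
Overlap count = 1

1


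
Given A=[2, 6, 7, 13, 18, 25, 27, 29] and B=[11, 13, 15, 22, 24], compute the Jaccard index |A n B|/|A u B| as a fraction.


A intersect B = [13]
|A intersect B| = 1
A union B = [2, 6, 7, 11, 13, 15, 18, 22, 24, 25, 27, 29]
|A union B| = 12
Jaccard = 1/12 = 1/12

1/12


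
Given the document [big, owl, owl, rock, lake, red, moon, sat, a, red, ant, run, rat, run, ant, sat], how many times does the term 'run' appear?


Document has 16 words
Scanning for 'run':
Found at positions: [11, 13]
Count = 2

2


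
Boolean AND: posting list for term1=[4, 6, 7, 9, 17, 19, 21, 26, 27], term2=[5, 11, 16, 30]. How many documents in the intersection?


Boolean AND: find intersection of posting lists
term1 docs: [4, 6, 7, 9, 17, 19, 21, 26, 27]
term2 docs: [5, 11, 16, 30]
Intersection: []
|intersection| = 0

0


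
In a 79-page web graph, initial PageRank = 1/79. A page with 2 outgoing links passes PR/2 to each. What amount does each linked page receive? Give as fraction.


Initial PR = 1/79 = 1/79
Outlinks = 2
Contribution per link = PR / outlinks
= 1/79 / 2
= 1/158

1/158


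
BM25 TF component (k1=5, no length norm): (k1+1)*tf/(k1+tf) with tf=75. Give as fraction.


BM25 TF component = (k1+1)*tf / (k1+tf)
k1 = 5, tf = 75
Numerator = (5+1)*75 = 450
Denominator = 5 + 75 = 80
= 450/80 = 45/8

45/8


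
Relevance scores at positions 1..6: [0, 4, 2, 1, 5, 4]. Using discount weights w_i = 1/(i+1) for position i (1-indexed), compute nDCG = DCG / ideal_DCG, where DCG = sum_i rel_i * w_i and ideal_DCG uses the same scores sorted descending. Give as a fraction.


Position discount weights w_i = 1/(i+1) for i=1..6:
Weights = [1/2, 1/3, 1/4, 1/5, 1/6, 1/7]
Actual relevance: [0, 4, 2, 1, 5, 4]
DCG = 0/2 + 4/3 + 2/4 + 1/5 + 5/6 + 4/7 = 361/105
Ideal relevance (sorted desc): [5, 4, 4, 2, 1, 0]
Ideal DCG = 5/2 + 4/3 + 4/4 + 2/5 + 1/6 + 0/7 = 27/5
nDCG = DCG / ideal_DCG = 361/105 / 27/5 = 361/567

361/567


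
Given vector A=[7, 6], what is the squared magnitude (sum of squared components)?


|A|^2 = sum of squared components
A[0]^2 = 7^2 = 49
A[1]^2 = 6^2 = 36
Sum = 49 + 36 = 85

85


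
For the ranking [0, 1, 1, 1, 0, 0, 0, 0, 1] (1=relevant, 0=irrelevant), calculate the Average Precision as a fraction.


Computing P@k for each relevant position:
Position 1: not relevant
Position 2: relevant, P@2 = 1/2 = 1/2
Position 3: relevant, P@3 = 2/3 = 2/3
Position 4: relevant, P@4 = 3/4 = 3/4
Position 5: not relevant
Position 6: not relevant
Position 7: not relevant
Position 8: not relevant
Position 9: relevant, P@9 = 4/9 = 4/9
Sum of P@k = 1/2 + 2/3 + 3/4 + 4/9 = 85/36
AP = 85/36 / 4 = 85/144

85/144


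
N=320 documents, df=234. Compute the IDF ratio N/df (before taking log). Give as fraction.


IDF ratio = N / df
= 320 / 234
= 160/117

160/117


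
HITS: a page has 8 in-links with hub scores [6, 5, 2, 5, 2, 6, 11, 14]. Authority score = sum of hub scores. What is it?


Authority = sum of hub scores of in-linkers
In-link 1: hub score = 6
In-link 2: hub score = 5
In-link 3: hub score = 2
In-link 4: hub score = 5
In-link 5: hub score = 2
In-link 6: hub score = 6
In-link 7: hub score = 11
In-link 8: hub score = 14
Authority = 6 + 5 + 2 + 5 + 2 + 6 + 11 + 14 = 51

51


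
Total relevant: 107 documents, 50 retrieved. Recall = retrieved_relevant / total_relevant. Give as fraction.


Recall = retrieved_relevant / total_relevant
= 50 / 107
= 50 / (50 + 57)
= 50/107

50/107


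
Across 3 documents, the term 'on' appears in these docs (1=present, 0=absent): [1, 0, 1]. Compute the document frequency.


Checking each document for 'on':
Doc 1: present
Doc 2: absent
Doc 3: present
df = sum of presences = 1 + 0 + 1 = 2

2


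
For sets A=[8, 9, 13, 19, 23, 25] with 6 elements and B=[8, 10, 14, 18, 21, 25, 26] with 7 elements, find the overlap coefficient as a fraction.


A intersect B = [8, 25]
|A intersect B| = 2
min(|A|, |B|) = min(6, 7) = 6
Overlap = 2 / 6 = 1/3

1/3


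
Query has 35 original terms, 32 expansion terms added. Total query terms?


Original terms: 35
Expansion terms: 32
Total = 35 + 32 = 67

67


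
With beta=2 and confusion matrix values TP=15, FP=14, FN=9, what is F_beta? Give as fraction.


P = TP/(TP+FP) = 15/29 = 15/29
R = TP/(TP+FN) = 15/24 = 5/8
beta^2 = 2^2 = 4
(1 + beta^2) = 5
Numerator = (1+beta^2)*P*R = 375/232
Denominator = beta^2*P + R = 60/29 + 5/8 = 625/232
F_beta = 3/5

3/5


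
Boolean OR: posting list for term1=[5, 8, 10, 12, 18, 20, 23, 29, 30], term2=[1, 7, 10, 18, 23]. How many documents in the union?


Boolean OR: find union of posting lists
term1 docs: [5, 8, 10, 12, 18, 20, 23, 29, 30]
term2 docs: [1, 7, 10, 18, 23]
Union: [1, 5, 7, 8, 10, 12, 18, 20, 23, 29, 30]
|union| = 11

11


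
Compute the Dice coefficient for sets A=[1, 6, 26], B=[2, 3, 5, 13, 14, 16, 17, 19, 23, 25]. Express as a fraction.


A intersect B = []
|A intersect B| = 0
|A| = 3, |B| = 10
Dice = 2*0 / (3+10)
= 0 / 13 = 0

0


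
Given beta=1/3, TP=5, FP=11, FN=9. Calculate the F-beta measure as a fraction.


P = TP/(TP+FP) = 5/16 = 5/16
R = TP/(TP+FN) = 5/14 = 5/14
beta^2 = 1/3^2 = 1/9
(1 + beta^2) = 10/9
Numerator = (1+beta^2)*P*R = 125/1008
Denominator = beta^2*P + R = 5/144 + 5/14 = 395/1008
F_beta = 25/79

25/79


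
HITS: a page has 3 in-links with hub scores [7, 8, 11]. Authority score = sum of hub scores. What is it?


Authority = sum of hub scores of in-linkers
In-link 1: hub score = 7
In-link 2: hub score = 8
In-link 3: hub score = 11
Authority = 7 + 8 + 11 = 26

26


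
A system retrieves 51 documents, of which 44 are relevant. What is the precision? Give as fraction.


Precision = relevant_retrieved / total_retrieved
= 44 / 51
= 44 / (44 + 7)
= 44/51

44/51


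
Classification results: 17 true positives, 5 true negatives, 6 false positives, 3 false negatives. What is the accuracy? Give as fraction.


Accuracy = (TP + TN) / (TP + TN + FP + FN)
TP + TN = 17 + 5 = 22
Total = 17 + 5 + 6 + 3 = 31
Accuracy = 22 / 31 = 22/31

22/31


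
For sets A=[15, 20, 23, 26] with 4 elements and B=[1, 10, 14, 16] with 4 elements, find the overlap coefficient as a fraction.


A intersect B = []
|A intersect B| = 0
min(|A|, |B|) = min(4, 4) = 4
Overlap = 0 / 4 = 0

0


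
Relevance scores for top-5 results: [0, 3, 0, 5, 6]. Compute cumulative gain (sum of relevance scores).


Cumulative Gain = sum of relevance scores
Position 1: rel=0, running sum=0
Position 2: rel=3, running sum=3
Position 3: rel=0, running sum=3
Position 4: rel=5, running sum=8
Position 5: rel=6, running sum=14
CG = 14

14


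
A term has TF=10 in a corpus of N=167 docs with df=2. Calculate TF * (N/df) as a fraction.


TF * (N/df)
= 10 * (167/2)
= 10 * 167/2
= 835

835


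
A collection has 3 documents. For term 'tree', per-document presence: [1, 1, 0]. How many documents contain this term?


Checking each document for 'tree':
Doc 1: present
Doc 2: present
Doc 3: absent
df = sum of presences = 1 + 1 + 0 = 2

2


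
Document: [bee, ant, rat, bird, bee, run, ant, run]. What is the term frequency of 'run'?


Document has 8 words
Scanning for 'run':
Found at positions: [5, 7]
Count = 2

2


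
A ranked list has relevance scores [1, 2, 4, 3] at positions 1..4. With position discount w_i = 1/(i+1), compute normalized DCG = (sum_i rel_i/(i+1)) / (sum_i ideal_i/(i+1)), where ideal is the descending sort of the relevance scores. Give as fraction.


Position discount weights w_i = 1/(i+1) for i=1..4:
Weights = [1/2, 1/3, 1/4, 1/5]
Actual relevance: [1, 2, 4, 3]
DCG = 1/2 + 2/3 + 4/4 + 3/5 = 83/30
Ideal relevance (sorted desc): [4, 3, 2, 1]
Ideal DCG = 4/2 + 3/3 + 2/4 + 1/5 = 37/10
nDCG = DCG / ideal_DCG = 83/30 / 37/10 = 83/111

83/111


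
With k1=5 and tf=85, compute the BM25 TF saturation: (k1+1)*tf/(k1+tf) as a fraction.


BM25 TF component = (k1+1)*tf / (k1+tf)
k1 = 5, tf = 85
Numerator = (5+1)*85 = 510
Denominator = 5 + 85 = 90
= 510/90 = 17/3

17/3


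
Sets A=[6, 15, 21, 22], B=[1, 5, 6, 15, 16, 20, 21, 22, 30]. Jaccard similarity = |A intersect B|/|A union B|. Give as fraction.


A intersect B = [6, 15, 21, 22]
|A intersect B| = 4
A union B = [1, 5, 6, 15, 16, 20, 21, 22, 30]
|A union B| = 9
Jaccard = 4/9 = 4/9

4/9


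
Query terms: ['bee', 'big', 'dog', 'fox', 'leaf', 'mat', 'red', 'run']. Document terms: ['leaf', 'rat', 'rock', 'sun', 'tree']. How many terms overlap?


Query terms: ['bee', 'big', 'dog', 'fox', 'leaf', 'mat', 'red', 'run']
Document terms: ['leaf', 'rat', 'rock', 'sun', 'tree']
Common terms: ['leaf']
Overlap count = 1

1


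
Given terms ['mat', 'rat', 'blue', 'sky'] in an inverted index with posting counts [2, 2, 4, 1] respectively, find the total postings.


Summing posting list sizes:
'mat': 2 postings
'rat': 2 postings
'blue': 4 postings
'sky': 1 postings
Total = 2 + 2 + 4 + 1 = 9

9


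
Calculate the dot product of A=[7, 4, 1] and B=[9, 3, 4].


Dot product = sum of element-wise products
A[0]*B[0] = 7*9 = 63
A[1]*B[1] = 4*3 = 12
A[2]*B[2] = 1*4 = 4
Sum = 63 + 12 + 4 = 79

79


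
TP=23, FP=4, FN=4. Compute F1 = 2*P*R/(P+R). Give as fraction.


F1 = 2 * P * R / (P + R)
P = TP/(TP+FP) = 23/27 = 23/27
R = TP/(TP+FN) = 23/27 = 23/27
2 * P * R = 2 * 23/27 * 23/27 = 1058/729
P + R = 23/27 + 23/27 = 46/27
F1 = 1058/729 / 46/27 = 23/27

23/27


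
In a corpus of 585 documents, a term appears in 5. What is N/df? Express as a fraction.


IDF ratio = N / df
= 585 / 5
= 117

117


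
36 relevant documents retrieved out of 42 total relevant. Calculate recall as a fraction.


Recall = retrieved_relevant / total_relevant
= 36 / 42
= 36 / (36 + 6)
= 6/7

6/7


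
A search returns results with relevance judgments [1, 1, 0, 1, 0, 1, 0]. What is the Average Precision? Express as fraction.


Computing P@k for each relevant position:
Position 1: relevant, P@1 = 1/1 = 1
Position 2: relevant, P@2 = 2/2 = 1
Position 3: not relevant
Position 4: relevant, P@4 = 3/4 = 3/4
Position 5: not relevant
Position 6: relevant, P@6 = 4/6 = 2/3
Position 7: not relevant
Sum of P@k = 1 + 1 + 3/4 + 2/3 = 41/12
AP = 41/12 / 4 = 41/48

41/48


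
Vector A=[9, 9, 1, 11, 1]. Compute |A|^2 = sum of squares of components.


|A|^2 = sum of squared components
A[0]^2 = 9^2 = 81
A[1]^2 = 9^2 = 81
A[2]^2 = 1^2 = 1
A[3]^2 = 11^2 = 121
A[4]^2 = 1^2 = 1
Sum = 81 + 81 + 1 + 121 + 1 = 285

285


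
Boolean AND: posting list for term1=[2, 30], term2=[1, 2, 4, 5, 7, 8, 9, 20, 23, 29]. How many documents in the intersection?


Boolean AND: find intersection of posting lists
term1 docs: [2, 30]
term2 docs: [1, 2, 4, 5, 7, 8, 9, 20, 23, 29]
Intersection: [2]
|intersection| = 1

1


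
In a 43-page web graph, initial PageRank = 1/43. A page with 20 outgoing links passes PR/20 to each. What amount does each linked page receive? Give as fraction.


Initial PR = 1/43 = 1/43
Outlinks = 20
Contribution per link = PR / outlinks
= 1/43 / 20
= 1/860

1/860


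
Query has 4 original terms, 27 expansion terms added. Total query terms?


Original terms: 4
Expansion terms: 27
Total = 4 + 27 = 31

31


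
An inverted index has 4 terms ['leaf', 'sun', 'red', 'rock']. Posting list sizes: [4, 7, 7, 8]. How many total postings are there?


Summing posting list sizes:
'leaf': 4 postings
'sun': 7 postings
'red': 7 postings
'rock': 8 postings
Total = 4 + 7 + 7 + 8 = 26

26
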